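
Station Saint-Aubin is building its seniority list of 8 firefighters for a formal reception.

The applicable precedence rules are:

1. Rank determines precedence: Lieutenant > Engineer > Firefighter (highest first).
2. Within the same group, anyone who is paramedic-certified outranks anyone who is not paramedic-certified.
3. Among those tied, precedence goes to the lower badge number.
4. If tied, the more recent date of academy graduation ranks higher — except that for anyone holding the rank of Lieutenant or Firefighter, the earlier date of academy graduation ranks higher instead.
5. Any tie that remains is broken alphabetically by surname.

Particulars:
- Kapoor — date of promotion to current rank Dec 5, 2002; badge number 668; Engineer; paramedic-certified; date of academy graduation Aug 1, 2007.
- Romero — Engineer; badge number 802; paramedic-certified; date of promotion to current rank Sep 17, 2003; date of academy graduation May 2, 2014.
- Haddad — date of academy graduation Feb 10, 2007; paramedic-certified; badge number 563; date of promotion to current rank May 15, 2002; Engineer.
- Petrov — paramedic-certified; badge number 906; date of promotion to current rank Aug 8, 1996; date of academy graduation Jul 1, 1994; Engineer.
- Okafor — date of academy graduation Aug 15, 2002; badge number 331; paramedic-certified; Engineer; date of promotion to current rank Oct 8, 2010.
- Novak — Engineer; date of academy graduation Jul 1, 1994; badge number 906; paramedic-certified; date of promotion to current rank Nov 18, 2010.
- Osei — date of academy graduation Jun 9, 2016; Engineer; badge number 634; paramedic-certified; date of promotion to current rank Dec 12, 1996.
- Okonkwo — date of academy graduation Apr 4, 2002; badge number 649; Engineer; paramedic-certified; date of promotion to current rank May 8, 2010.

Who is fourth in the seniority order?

Okonkwo

By rank: Okafor, Haddad, Osei, Okonkwo, Kapoor, Romero, Novak and Petrov (Engineer).
Okafor, Haddad, Osei, Okonkwo, Kapoor, Romero, Novak and Petrov are each paramedic-certified, so the next rule applies.
Among Okafor, Haddad, Osei, Okonkwo, Kapoor, Romero, Novak and Petrov, by badge number (lower first): Okafor (331) before Haddad (563) before Osei (634) before Okonkwo (649) before Kapoor (668) before Romero (802) before Novak and Petrov (906).
Novak and Petrov both have date of academy graduation Jul 1, 1994, so the next rule applies.
Among Novak and Petrov, alphabetically by surname: Novak before Petrov.
Order: Okafor, Haddad, Osei, Okonkwo, Kapoor, Romero, Novak, Petrov.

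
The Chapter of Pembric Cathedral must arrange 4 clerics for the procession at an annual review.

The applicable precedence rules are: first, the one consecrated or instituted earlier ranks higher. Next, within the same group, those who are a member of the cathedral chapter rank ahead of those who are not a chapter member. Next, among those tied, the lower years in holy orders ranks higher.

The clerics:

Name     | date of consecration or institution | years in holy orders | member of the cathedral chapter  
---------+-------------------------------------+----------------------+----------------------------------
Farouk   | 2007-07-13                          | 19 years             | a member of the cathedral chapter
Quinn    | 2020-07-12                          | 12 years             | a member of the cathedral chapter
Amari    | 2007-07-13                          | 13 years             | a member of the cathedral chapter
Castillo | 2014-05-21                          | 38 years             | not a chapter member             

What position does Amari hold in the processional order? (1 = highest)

1

By date of consecration or institution (earlier first): Amari and Farouk (both 2007-07-13); then Castillo (2014-05-21); then Quinn (2020-07-12).
Amari and Farouk are each a member of the cathedral chapter, so the next rule applies.
Among Amari and Farouk, by years in holy orders (lower first): Amari (13 years) before Farouk (19 years).
Order: Amari, Farouk, Castillo, Quinn. So position 1.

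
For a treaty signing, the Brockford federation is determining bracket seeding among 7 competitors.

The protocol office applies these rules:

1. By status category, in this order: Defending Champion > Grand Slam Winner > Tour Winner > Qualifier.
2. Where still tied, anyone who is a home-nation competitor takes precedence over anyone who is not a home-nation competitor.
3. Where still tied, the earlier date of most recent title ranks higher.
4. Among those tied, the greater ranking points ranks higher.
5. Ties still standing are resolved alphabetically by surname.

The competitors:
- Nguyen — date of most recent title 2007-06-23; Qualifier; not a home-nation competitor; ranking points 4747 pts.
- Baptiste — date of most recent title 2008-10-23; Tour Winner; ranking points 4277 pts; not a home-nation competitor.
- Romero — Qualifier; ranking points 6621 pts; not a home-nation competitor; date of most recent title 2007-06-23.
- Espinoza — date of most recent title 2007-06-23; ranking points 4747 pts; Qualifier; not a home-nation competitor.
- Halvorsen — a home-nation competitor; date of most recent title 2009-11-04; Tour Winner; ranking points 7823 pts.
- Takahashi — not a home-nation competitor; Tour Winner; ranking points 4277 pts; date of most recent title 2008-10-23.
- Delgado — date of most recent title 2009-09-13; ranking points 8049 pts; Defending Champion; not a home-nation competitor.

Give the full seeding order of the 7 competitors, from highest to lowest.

By status category: Delgado (Defending Champion); then Halvorsen, Baptiste and Takahashi (Tour Winner); then Romero, Espinoza and Nguyen (Qualifier).
Among Halvorsen, Baptiste and Takahashi, a home-nation competitor before not a home-nation competitor: Halvorsen (a home-nation competitor) before Baptiste and Takahashi (not a home-nation competitor).
Baptiste and Takahashi both have date of most recent title 2008-10-23, so the next rule applies.
Baptiste and Takahashi both have ranking points 4277 pts, so the next rule applies.
Among Baptiste and Takahashi, alphabetically by surname: Baptiste before Takahashi.
Romero, Espinoza and Nguyen are each not a home-nation competitor, so the next rule applies.
Romero, Espinoza and Nguyen all have date of most recent title 2007-06-23, so the next rule applies.
Among Romero, Espinoza and Nguyen, by ranking points (higher first): Romero (6621 pts) before Espinoza and Nguyen (4747 pts).
Among Espinoza and Nguyen, alphabetically by surname: Espinoza before Nguyen.
Full order: Delgado, Halvorsen, Baptiste, Takahashi, Romero, Espinoza, Nguyen.

Delgado, Halvorsen, Baptiste, Takahashi, Romero, Espinoza, Nguyen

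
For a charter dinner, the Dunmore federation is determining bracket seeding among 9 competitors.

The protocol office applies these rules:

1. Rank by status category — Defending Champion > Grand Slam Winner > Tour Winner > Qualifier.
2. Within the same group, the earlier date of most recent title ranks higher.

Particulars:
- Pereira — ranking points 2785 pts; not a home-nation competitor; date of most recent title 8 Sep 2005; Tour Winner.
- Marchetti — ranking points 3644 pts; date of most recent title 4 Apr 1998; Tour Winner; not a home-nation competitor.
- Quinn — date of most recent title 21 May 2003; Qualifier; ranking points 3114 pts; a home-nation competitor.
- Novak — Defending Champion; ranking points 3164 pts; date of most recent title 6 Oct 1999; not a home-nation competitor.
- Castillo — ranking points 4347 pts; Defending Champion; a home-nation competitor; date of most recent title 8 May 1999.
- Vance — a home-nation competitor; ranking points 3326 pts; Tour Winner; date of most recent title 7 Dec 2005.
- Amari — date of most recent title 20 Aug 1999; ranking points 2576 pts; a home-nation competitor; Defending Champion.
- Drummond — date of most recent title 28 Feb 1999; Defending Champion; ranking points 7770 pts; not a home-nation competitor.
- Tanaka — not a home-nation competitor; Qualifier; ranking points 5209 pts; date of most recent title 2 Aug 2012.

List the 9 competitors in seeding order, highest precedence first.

Drummond, Castillo, Amari, Novak, Marchetti, Pereira, Vance, Quinn, Tanaka

By status category: Drummond, Castillo, Amari and Novak (Defending Champion); then Marchetti, Pereira and Vance (Tour Winner); then Quinn and Tanaka (Qualifier).
Among Drummond, Castillo, Amari and Novak, by date of most recent title (earlier first): Drummond (28 Feb 1999) before Castillo (8 May 1999) before Amari (20 Aug 1999) before Novak (6 Oct 1999).
Among Marchetti, Pereira and Vance, by date of most recent title (earlier first): Marchetti (4 Apr 1998) before Pereira (8 Sep 2005) before Vance (7 Dec 2005).
Among Quinn and Tanaka, by date of most recent title (earlier first): Quinn (21 May 2003) before Tanaka (2 Aug 2012).
Full order: Drummond, Castillo, Amari, Novak, Marchetti, Pereira, Vance, Quinn, Tanaka.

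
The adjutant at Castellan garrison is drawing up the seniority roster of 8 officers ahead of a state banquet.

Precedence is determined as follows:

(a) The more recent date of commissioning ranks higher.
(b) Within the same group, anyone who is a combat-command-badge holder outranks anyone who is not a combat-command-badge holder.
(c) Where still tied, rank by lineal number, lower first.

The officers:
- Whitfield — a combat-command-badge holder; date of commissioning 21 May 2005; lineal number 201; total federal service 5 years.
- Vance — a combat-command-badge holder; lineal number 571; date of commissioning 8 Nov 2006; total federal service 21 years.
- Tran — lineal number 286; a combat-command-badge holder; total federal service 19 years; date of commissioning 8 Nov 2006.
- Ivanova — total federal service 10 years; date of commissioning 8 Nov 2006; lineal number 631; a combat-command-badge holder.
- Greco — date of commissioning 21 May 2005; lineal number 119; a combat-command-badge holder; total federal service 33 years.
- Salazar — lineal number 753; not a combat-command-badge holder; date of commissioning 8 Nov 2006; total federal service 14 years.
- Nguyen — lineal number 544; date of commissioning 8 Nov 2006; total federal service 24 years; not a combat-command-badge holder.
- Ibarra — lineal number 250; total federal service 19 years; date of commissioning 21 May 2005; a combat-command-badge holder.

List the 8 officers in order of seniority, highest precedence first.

Tran, Vance, Ivanova, Nguyen, Salazar, Greco, Whitfield, Ibarra

By date of commissioning (later first): Tran, Vance, Ivanova, Nguyen and Salazar (each 8 Nov 2006); then Greco, Whitfield and Ibarra (each 21 May 2005).
Among Tran, Vance, Ivanova, Nguyen and Salazar, a combat-command-badge holder before not a combat-command-badge holder: Tran, Vance and Ivanova (a combat-command-badge holder) before Nguyen and Salazar (not a combat-command-badge holder).
Among Tran, Vance and Ivanova, by lineal number (lower first): Tran (286) before Vance (571) before Ivanova (631).
Among Nguyen and Salazar, by lineal number (lower first): Nguyen (544) before Salazar (753).
Greco, Whitfield and Ibarra are each a combat-command-badge holder, so the next rule applies.
Among Greco, Whitfield and Ibarra, by lineal number (lower first): Greco (119) before Whitfield (201) before Ibarra (250).
Full order: Tran, Vance, Ivanova, Nguyen, Salazar, Greco, Whitfield, Ibarra.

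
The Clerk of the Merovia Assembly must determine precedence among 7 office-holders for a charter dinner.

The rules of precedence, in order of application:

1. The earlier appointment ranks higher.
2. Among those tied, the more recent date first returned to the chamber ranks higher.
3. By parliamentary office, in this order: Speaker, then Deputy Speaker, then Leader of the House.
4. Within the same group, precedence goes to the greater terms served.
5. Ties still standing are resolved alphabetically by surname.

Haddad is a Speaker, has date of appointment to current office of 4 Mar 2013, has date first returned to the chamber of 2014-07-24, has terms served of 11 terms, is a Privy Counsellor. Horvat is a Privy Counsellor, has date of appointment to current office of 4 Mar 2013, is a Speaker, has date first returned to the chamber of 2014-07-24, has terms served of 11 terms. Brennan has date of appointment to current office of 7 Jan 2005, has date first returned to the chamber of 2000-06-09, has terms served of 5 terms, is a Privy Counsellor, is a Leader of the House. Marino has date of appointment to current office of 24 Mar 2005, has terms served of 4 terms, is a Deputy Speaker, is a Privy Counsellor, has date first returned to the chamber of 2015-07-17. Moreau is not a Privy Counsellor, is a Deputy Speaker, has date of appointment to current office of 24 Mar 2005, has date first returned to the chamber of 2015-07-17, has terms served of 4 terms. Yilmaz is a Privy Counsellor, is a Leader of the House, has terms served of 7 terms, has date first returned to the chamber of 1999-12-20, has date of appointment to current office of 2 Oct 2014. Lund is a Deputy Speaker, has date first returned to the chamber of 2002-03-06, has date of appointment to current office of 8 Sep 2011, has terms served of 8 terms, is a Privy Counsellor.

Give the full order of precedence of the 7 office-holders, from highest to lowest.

Brennan, Marino, Moreau, Lund, Haddad, Horvat, Yilmaz

By date of appointment to current office (earlier first): Brennan (7 Jan 2005); then Marino and Moreau (both 24 Mar 2005); then Lund (8 Sep 2011); then Haddad and Horvat (both 4 Mar 2013); then Yilmaz (2 Oct 2014).
Marino and Moreau both have date first returned to the chamber 2015-07-17, so the next rule applies.
Marino and Moreau are each Deputy Speaker, so the next rule applies.
Marino and Moreau both have terms served 4 terms, so the next rule applies.
Among Marino and Moreau, alphabetically by surname: Marino before Moreau.
Haddad and Horvat both have date first returned to the chamber 2014-07-24, so the next rule applies.
Haddad and Horvat are each Speaker, so the next rule applies.
Haddad and Horvat both have terms served 11 terms, so the next rule applies.
Among Haddad and Horvat, alphabetically by surname: Haddad before Horvat.
Full order: Brennan, Marino, Moreau, Lund, Haddad, Horvat, Yilmaz.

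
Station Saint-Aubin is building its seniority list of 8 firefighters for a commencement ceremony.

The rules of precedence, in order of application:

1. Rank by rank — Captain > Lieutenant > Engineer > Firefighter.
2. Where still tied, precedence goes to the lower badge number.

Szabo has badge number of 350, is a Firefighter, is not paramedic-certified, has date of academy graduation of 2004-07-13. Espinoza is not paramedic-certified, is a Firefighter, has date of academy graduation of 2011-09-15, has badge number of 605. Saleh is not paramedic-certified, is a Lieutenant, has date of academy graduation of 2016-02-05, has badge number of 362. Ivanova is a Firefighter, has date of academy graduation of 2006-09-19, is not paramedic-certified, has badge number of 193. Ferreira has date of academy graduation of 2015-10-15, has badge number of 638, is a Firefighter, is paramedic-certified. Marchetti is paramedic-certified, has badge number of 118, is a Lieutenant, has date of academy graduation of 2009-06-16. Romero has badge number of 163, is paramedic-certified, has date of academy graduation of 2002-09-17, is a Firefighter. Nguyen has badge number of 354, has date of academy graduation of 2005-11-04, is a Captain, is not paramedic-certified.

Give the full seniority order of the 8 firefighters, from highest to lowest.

Nguyen, Marchetti, Saleh, Romero, Ivanova, Szabo, Espinoza, Ferreira

By rank: Nguyen (Captain); then Marchetti and Saleh (Lieutenant); then Romero, Ivanova, Szabo, Espinoza and Ferreira (Firefighter).
Among Marchetti and Saleh, by badge number (lower first): Marchetti (118) before Saleh (362).
Among Romero, Ivanova, Szabo, Espinoza and Ferreira, by badge number (lower first): Romero (163) before Ivanova (193) before Szabo (350) before Espinoza (605) before Ferreira (638).
Full order: Nguyen, Marchetti, Saleh, Romero, Ivanova, Szabo, Espinoza, Ferreira.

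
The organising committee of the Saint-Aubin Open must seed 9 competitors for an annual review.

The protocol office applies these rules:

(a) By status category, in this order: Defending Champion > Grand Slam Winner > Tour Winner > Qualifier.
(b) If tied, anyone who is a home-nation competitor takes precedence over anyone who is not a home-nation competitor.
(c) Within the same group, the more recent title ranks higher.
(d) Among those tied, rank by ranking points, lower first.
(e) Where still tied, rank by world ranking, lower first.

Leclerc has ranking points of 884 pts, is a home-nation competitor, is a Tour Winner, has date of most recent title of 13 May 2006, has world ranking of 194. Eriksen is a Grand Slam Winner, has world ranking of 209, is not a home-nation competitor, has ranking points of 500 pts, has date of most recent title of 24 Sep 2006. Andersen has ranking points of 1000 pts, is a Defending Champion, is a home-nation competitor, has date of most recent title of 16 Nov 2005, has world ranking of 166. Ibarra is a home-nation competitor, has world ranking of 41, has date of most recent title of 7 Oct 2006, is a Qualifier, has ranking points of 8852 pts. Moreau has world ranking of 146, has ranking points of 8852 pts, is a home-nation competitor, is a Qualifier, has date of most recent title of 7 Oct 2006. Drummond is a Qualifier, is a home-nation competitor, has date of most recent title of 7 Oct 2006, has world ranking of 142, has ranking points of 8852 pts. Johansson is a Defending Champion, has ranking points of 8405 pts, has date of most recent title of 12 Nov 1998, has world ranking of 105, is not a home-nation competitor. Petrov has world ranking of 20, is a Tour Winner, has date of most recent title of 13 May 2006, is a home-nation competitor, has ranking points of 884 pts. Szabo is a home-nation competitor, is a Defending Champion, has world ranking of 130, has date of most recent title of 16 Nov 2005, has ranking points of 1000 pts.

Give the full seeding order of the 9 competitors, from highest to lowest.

Szabo, Andersen, Johansson, Eriksen, Petrov, Leclerc, Ibarra, Drummond, Moreau

By status category: Szabo, Andersen and Johansson (Defending Champion); then Eriksen (Grand Slam Winner); then Petrov and Leclerc (Tour Winner); then Ibarra, Drummond and Moreau (Qualifier).
Among Szabo, Andersen and Johansson, a home-nation competitor before not a home-nation competitor: Szabo and Andersen (a home-nation competitor) before Johansson (not a home-nation competitor).
Szabo and Andersen both have date of most recent title 16 Nov 2005, so the next rule applies.
Szabo and Andersen both have ranking points 1000 pts, so the next rule applies.
Among Szabo and Andersen, by world ranking (lower first): Szabo (130) before Andersen (166).
Petrov and Leclerc are each a home-nation competitor, so the next rule applies.
Petrov and Leclerc both have date of most recent title 13 May 2006, so the next rule applies.
Petrov and Leclerc both have ranking points 884 pts, so the next rule applies.
Among Petrov and Leclerc, by world ranking (lower first): Petrov (20) before Leclerc (194).
Ibarra, Drummond and Moreau are each a home-nation competitor, so the next rule applies.
Ibarra, Drummond and Moreau all have date of most recent title 7 Oct 2006, so the next rule applies.
Ibarra, Drummond and Moreau all have ranking points 8852 pts, so the next rule applies.
Among Ibarra, Drummond and Moreau, by world ranking (lower first): Ibarra (41) before Drummond (142) before Moreau (146).
Full order: Szabo, Andersen, Johansson, Eriksen, Petrov, Leclerc, Ibarra, Drummond, Moreau.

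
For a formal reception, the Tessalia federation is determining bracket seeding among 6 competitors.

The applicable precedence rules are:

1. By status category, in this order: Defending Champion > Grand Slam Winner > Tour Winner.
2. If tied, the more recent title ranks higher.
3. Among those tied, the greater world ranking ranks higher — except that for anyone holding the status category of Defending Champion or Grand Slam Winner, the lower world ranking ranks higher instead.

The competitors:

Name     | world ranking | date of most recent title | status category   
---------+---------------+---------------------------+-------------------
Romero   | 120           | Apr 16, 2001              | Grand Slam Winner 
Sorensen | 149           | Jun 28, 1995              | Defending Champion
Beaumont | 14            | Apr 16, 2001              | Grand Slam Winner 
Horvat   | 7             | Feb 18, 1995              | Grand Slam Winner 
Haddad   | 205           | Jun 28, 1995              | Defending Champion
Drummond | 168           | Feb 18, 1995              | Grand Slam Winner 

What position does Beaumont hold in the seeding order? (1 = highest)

3

By status category: Sorensen and Haddad (Defending Champion); then Beaumont, Romero, Horvat and Drummond (Grand Slam Winner).
Sorensen and Haddad both have date of most recent title Jun 28, 1995, so the next rule applies.
Among Sorensen and Haddad, by world ranking (lower first) (reversed rule for this group): Sorensen (149) before Haddad (205).
Among Beaumont, Romero, Horvat and Drummond, by date of most recent title (later first): Beaumont and Romero (Apr 16, 2001) before Horvat and Drummond (Feb 18, 1995).
Among Beaumont and Romero, by world ranking (lower first) (reversed rule for this group): Beaumont (14) before Romero (120).
Among Horvat and Drummond, by world ranking (lower first) (reversed rule for this group): Horvat (7) before Drummond (168).
Order: Sorensen, Haddad, Beaumont, Romero, Horvat, Drummond. So position 3.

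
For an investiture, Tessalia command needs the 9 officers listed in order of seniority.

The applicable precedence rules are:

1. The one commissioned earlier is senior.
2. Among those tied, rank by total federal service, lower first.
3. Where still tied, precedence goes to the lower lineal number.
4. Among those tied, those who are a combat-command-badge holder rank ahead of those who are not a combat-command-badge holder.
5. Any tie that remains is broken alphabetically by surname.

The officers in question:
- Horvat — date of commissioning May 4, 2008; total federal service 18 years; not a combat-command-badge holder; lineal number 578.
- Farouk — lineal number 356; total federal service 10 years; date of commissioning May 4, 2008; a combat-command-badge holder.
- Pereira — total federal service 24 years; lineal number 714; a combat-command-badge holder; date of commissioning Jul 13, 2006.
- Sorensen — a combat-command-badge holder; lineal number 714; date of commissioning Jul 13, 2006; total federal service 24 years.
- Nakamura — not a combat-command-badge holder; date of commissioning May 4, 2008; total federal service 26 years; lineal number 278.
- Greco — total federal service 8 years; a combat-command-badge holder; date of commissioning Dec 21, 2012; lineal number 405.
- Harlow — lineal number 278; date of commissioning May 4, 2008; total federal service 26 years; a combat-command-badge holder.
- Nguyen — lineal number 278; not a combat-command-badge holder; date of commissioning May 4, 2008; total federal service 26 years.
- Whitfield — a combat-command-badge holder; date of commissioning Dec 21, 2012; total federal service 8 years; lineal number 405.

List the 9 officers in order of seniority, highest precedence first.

By date of commissioning (earlier first): Pereira and Sorensen (both Jul 13, 2006); then Farouk, Horvat, Harlow, Nakamura and Nguyen (each May 4, 2008); then Greco and Whitfield (both Dec 21, 2012).
Pereira and Sorensen both have total federal service 24 years, so the next rule applies.
Pereira and Sorensen both have lineal number 714, so the next rule applies.
Pereira and Sorensen are each a combat-command-badge holder, so the next rule applies.
Among Pereira and Sorensen, alphabetically by surname: Pereira before Sorensen.
Among Farouk, Horvat, Harlow, Nakamura and Nguyen, by total federal service (lower first): Farouk (10 years) before Horvat (18 years) before Harlow, Nakamura and Nguyen (26 years).
Harlow, Nakamura and Nguyen all have lineal number 278, so the next rule applies.
Among Harlow, Nakamura and Nguyen, a combat-command-badge holder before not a combat-command-badge holder: Harlow (a combat-command-badge holder) before Nakamura and Nguyen (not a combat-command-badge holder).
Among Nakamura and Nguyen, alphabetically by surname: Nakamura before Nguyen.
Greco and Whitfield both have total federal service 8 years, so the next rule applies.
Greco and Whitfield both have lineal number 405, so the next rule applies.
Greco and Whitfield are each a combat-command-badge holder, so the next rule applies.
Among Greco and Whitfield, alphabetically by surname: Greco before Whitfield.
Full order: Pereira, Sorensen, Farouk, Horvat, Harlow, Nakamura, Nguyen, Greco, Whitfield.

Pereira, Sorensen, Farouk, Horvat, Harlow, Nakamura, Nguyen, Greco, Whitfield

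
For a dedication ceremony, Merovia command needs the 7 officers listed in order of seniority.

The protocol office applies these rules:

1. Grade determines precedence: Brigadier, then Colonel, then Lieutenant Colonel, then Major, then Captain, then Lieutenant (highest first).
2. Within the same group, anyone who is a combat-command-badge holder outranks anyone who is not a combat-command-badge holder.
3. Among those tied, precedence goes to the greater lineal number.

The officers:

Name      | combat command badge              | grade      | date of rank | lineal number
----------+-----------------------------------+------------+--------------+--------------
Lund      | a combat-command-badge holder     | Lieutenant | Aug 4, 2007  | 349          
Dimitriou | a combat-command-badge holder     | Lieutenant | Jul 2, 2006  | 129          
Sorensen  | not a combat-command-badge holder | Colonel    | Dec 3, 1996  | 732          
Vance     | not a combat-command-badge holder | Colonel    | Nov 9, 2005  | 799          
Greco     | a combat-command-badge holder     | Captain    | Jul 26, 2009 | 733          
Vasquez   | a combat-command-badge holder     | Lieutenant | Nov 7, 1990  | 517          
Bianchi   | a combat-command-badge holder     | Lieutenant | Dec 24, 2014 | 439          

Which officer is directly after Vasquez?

By grade: Vance and Sorensen (Colonel); then Greco (Captain); then Vasquez, Bianchi, Lund and Dimitriou (Lieutenant).
Vance and Sorensen are each not a combat-command-badge holder, so the next rule applies.
Among Vance and Sorensen, by lineal number (higher first): Vance (799) before Sorensen (732).
Vasquez, Bianchi, Lund and Dimitriou are each a combat-command-badge holder, so the next rule applies.
Among Vasquez, Bianchi, Lund and Dimitriou, by lineal number (higher first): Vasquez (517) before Bianchi (439) before Lund (349) before Dimitriou (129).
Order: Vance, Sorensen, Greco, Vasquez, Bianchi, Lund, Dimitriou.

Bianchi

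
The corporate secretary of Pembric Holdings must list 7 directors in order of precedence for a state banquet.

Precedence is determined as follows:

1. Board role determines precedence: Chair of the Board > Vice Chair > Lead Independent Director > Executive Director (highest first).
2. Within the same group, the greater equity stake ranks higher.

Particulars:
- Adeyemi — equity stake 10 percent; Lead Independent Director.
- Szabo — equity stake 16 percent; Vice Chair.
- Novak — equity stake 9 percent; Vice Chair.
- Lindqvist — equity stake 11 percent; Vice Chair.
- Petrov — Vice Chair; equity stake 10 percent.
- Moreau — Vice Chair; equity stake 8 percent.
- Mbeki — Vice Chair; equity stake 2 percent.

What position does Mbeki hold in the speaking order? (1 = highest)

6

By board role: Szabo, Lindqvist, Petrov, Novak, Moreau and Mbeki (Vice Chair); then Adeyemi (Lead Independent Director).
Among Szabo, Lindqvist, Petrov, Novak, Moreau and Mbeki, by equity stake (higher first): Szabo (16 percent) before Lindqvist (11 percent) before Petrov (10 percent) before Novak (9 percent) before Moreau (8 percent) before Mbeki (2 percent).
Order: Szabo, Lindqvist, Petrov, Novak, Moreau, Mbeki, Adeyemi. So position 6.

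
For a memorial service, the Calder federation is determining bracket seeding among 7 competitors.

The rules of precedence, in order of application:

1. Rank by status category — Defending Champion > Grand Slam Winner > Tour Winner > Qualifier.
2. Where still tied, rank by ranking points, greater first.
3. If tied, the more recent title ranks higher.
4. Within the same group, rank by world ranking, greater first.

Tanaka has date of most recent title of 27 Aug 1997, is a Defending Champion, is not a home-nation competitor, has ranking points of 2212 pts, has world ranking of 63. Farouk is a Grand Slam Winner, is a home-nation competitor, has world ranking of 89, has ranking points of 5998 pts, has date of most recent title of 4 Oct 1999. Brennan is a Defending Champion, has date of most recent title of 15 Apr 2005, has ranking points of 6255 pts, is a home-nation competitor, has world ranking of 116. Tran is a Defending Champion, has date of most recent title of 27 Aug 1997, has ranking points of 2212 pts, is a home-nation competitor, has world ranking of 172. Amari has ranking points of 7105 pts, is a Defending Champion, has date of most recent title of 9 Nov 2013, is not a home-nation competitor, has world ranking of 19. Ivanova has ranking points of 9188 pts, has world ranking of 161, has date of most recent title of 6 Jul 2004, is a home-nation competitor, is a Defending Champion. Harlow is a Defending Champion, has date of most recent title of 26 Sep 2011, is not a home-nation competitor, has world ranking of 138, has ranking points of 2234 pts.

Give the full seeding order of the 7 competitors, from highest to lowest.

Ivanova, Amari, Brennan, Harlow, Tran, Tanaka, Farouk

By status category: Ivanova, Amari, Brennan, Harlow, Tran and Tanaka (Defending Champion); then Farouk (Grand Slam Winner).
Among Ivanova, Amari, Brennan, Harlow, Tran and Tanaka, by ranking points (higher first): Ivanova (9188 pts) before Amari (7105 pts) before Brennan (6255 pts) before Harlow (2234 pts) before Tran and Tanaka (2212 pts).
Tran and Tanaka both have date of most recent title 27 Aug 1997, so the next rule applies.
Among Tran and Tanaka, by world ranking (higher first): Tran (172) before Tanaka (63).
Full order: Ivanova, Amari, Brennan, Harlow, Tran, Tanaka, Farouk.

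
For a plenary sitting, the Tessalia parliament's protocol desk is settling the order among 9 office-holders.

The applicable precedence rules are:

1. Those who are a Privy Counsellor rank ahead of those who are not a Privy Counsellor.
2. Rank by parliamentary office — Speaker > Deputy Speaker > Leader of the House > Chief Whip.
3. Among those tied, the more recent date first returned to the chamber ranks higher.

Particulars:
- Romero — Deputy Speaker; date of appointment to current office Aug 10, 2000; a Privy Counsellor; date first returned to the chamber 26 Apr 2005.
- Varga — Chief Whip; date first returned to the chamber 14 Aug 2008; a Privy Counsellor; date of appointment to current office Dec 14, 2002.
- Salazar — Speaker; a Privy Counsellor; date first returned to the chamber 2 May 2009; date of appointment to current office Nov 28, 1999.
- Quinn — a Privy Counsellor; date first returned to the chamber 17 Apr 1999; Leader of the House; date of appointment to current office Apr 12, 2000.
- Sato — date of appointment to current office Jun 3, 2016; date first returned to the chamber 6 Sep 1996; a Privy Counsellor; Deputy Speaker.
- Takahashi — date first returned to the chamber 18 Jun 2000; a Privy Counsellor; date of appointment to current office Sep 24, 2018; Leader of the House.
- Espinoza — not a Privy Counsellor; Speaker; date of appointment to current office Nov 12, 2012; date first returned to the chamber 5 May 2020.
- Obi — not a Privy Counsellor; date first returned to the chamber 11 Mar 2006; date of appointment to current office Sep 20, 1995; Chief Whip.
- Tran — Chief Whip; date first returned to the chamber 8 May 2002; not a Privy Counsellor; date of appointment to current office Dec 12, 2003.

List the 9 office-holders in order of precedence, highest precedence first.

By the first rule: Salazar, Romero, Sato, Takahashi, Quinn and Varga (each a Privy Counsellor); then Espinoza, Obi and Tran (each not a Privy Counsellor).
Among Salazar, Romero, Sato, Takahashi, Quinn and Varga, by parliamentary office: Salazar (Speaker) before Romero and Sato (Deputy Speaker) before Takahashi and Quinn (Leader of the House) before Varga (Chief Whip).
Among Romero and Sato, by date first returned to the chamber (later first): Romero (26 Apr 2005) before Sato (6 Sep 1996).
Among Takahashi and Quinn, by date first returned to the chamber (later first): Takahashi (18 Jun 2000) before Quinn (17 Apr 1999).
Among Espinoza, Obi and Tran, by parliamentary office: Espinoza (Speaker) before Obi and Tran (Chief Whip).
Among Obi and Tran, by date first returned to the chamber (later first): Obi (11 Mar 2006) before Tran (8 May 2002).
Full order: Salazar, Romero, Sato, Takahashi, Quinn, Varga, Espinoza, Obi, Tran.

Salazar, Romero, Sato, Takahashi, Quinn, Varga, Espinoza, Obi, Tran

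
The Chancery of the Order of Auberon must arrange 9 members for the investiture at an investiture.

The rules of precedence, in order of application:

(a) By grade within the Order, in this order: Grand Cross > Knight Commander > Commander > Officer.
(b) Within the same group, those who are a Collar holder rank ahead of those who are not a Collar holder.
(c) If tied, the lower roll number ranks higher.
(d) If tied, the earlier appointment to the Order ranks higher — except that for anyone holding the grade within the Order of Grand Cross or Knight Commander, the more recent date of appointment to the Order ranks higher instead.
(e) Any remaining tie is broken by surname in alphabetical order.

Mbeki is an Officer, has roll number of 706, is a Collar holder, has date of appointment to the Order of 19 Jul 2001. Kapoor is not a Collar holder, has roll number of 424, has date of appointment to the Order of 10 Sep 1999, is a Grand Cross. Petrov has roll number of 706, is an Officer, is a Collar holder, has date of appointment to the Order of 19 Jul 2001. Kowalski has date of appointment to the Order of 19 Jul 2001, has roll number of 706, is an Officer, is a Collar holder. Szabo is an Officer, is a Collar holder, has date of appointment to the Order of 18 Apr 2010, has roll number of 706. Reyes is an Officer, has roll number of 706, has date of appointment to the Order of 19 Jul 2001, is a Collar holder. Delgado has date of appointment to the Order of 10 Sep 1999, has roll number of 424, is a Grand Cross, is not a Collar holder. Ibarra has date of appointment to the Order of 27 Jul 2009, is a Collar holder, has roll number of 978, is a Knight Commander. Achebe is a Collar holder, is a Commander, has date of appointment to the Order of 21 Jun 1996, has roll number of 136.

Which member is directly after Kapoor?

Ibarra

By grade within the Order: Delgado and Kapoor (Grand Cross); then Ibarra (Knight Commander); then Achebe (Commander); then Kowalski, Mbeki, Petrov, Reyes and Szabo (Officer).
Delgado and Kapoor are each not a Collar holder, so the next rule applies.
Delgado and Kapoor both have roll number 424, so the next rule applies.
Delgado and Kapoor both have date of appointment to the Order 10 Sep 1999, so the next rule applies.
Among Delgado and Kapoor, alphabetically by surname: Delgado before Kapoor.
Kowalski, Mbeki, Petrov, Reyes and Szabo are each a Collar holder, so the next rule applies.
Kowalski, Mbeki, Petrov, Reyes and Szabo all have roll number 706, so the next rule applies.
Among Kowalski, Mbeki, Petrov, Reyes and Szabo, by date of appointment to the Order (earlier first): Kowalski, Mbeki, Petrov and Reyes (19 Jul 2001) before Szabo (18 Apr 2010).
Among Kowalski, Mbeki, Petrov and Reyes, alphabetically by surname: Kowalski before Mbeki before Petrov before Reyes.
Order: Delgado, Kapoor, Ibarra, Achebe, Kowalski, Mbeki, Petrov, Reyes, Szabo.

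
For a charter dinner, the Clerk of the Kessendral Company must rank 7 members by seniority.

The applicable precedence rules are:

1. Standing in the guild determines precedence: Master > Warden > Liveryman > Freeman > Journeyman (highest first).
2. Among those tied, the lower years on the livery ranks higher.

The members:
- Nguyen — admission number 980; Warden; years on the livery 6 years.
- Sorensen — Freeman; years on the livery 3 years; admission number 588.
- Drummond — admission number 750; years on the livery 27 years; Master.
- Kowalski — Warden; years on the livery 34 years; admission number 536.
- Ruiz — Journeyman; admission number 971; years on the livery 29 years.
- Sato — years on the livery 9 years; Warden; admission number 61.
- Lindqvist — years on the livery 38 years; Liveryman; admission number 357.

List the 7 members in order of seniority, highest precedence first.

Drummond, Nguyen, Sato, Kowalski, Lindqvist, Sorensen, Ruiz

By standing in the guild: Drummond (Master); then Nguyen, Sato and Kowalski (Warden); then Lindqvist (Liveryman); then Sorensen (Freeman); then Ruiz (Journeyman).
Among Nguyen, Sato and Kowalski, by years on the livery (lower first): Nguyen (6 years) before Sato (9 years) before Kowalski (34 years).
Full order: Drummond, Nguyen, Sato, Kowalski, Lindqvist, Sorensen, Ruiz.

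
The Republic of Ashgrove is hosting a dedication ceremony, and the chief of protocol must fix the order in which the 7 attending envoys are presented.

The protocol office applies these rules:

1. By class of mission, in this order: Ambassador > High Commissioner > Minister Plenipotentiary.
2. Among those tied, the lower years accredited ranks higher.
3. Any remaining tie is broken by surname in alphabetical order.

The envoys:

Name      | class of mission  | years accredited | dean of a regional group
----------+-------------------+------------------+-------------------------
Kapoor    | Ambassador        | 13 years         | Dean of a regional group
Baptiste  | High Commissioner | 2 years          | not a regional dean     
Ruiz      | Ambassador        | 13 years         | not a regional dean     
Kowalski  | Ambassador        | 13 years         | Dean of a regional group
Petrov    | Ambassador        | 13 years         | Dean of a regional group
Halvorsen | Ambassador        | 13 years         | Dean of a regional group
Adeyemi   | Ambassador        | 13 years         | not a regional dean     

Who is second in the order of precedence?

By class of mission: Adeyemi, Halvorsen, Kapoor, Kowalski, Petrov and Ruiz (Ambassador); then Baptiste (High Commissioner).
Adeyemi, Halvorsen, Kapoor, Kowalski, Petrov and Ruiz all have years accredited 13 years, so the next rule applies.
Among Adeyemi, Halvorsen, Kapoor, Kowalski, Petrov and Ruiz, alphabetically by surname: Adeyemi before Halvorsen before Kapoor before Kowalski before Petrov before Ruiz.
Order: Adeyemi, Halvorsen, Kapoor, Kowalski, Petrov, Ruiz, Baptiste.

Halvorsen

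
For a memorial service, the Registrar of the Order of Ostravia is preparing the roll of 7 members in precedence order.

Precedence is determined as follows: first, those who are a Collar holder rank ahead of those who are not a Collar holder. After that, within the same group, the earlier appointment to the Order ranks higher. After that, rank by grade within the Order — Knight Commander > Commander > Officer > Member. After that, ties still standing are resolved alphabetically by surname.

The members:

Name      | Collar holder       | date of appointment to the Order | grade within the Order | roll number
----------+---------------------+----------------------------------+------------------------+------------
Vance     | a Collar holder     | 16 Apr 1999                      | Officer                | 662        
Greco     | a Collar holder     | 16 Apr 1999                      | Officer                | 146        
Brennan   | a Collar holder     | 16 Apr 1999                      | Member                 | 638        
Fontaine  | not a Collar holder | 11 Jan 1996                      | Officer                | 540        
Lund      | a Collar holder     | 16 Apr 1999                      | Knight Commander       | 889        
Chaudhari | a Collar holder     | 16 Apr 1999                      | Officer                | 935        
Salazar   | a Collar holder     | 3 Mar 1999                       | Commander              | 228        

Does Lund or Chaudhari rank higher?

By the first rule: Salazar, Lund, Chaudhari, Greco, Vance and Brennan (each a Collar holder); then Fontaine (not a Collar holder).
Among Salazar, Lund, Chaudhari, Greco, Vance and Brennan, by date of appointment to the Order (earlier first): Salazar (3 Mar 1999) before Lund, Chaudhari, Greco, Vance and Brennan (16 Apr 1999).
Among Lund, Chaudhari, Greco, Vance and Brennan, by grade within the Order: Lund (Knight Commander) before Chaudhari, Greco and Vance (Officer) before Brennan (Member).
Among Chaudhari, Greco and Vance, alphabetically by surname: Chaudhari before Greco before Vance.
So Lund takes precedence.

Lund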